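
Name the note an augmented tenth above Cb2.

E3

The tenth's letter: C up three letter names plus an octave → E.
Moving 17 semitones up from Cb2 (the size of an augmented tenth) reaches E3.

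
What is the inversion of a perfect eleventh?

P5

First reduce the compound perfect eleventh to its simple form, a perfect fourth.
The rule of nine gives the new number: 9 − 4 = 5, so a fourth becomes a fifth.
And perfect stays perfect under inversion, so we get a perfect fifth.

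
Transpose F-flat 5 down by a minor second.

Counting two letter names down from F lands on E.
A minor second spans 1 semitone, so from Fb5 the target pitch is Eb5.

E-flat 5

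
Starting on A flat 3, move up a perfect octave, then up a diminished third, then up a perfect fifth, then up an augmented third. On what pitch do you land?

B flat 5

Up a perfect octave from Ab3: Ab4 (12 semitones up).
A diminished third up from Ab4 is Cbb5.
Cbb5 up a perfect fifth → Gbb5 (7 semitones).
An augmented third up from Gbb5 is Bb5.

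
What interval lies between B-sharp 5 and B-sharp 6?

perfect 8th

B to B is the same letter name, plus an octave — that makes it an octave of some quality.
The perfect octave spans 12 semitones, and B#5 to B#6 is exactly 12 semitones — so this is a perfect octave.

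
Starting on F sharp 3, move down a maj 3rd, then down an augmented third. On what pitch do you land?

B double-flat 2

A major third down from F#3 is D3.
An augmented third down from D3 is Bbb2.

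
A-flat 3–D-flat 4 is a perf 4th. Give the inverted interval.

P5

Interval numbers invert to sum to nine: 4 + 5 = 9, so a fourth inverts to a fifth.
The quality also flips — perfect stays perfect — giving a perfect fifth.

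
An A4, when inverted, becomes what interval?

Interval numbers invert to sum to nine: 4 + 5 = 9, so a fourth inverts to a fifth.
And augmented becomes diminished under inversion, so we get a diminished fifth.

diminished fifth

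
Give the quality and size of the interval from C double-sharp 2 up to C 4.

C to C is the same letter name, plus 2 octaves, so the interval is some kind of fifteenth.
C##2 to C4 spans 22 semitones — two semitones narrower than the perfect fifteenth (24) — giving a doubly diminished fifteenth.
(Equivalently, a compound doubly diminished octave: a doubly diminished octave plus an octave.)

doubly diminished 15th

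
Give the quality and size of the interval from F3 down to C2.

perfect eleventh

Descending from F3 to C2 is the same interval as ascending C2 to F3.
C to F spans four letter names (C-D-E-F), plus an octave: an eleventh.
C2 to F3 is 17 semitones, matching the perfect eleventh exactly, so the quality is perfect.
(Equivalently, a compound perfect fourth: a perfect fourth plus an octave.)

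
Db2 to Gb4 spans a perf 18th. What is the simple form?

Take out 2 octaves (14 from the number): 18 − 14 = 4.
Quality carries through unchanged, so the simple form is a perfect fourth.

perfect 4th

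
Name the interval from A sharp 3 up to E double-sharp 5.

augmented twelfth

A to E spans five letter names (A-B-C-D-E), plus an octave: a twelfth.
A perfect twelfth would be 19 semitones; A#3 to E##5 is 20, one semitone wider, so the interval is augmented.
(Equivalently, a compound augmented fifth: an augmented fifth plus an octave.)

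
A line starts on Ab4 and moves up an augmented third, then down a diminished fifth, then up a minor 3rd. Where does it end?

A#4

Up an augmented third from Ab4: C#5 (5 semitones up).
A diminished fifth down from C#5 is F##4.
A minor third up from F##4 is A#4.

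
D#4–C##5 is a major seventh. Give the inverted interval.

minor 2nd

The rule of nine gives the new number: 9 − 7 = 2, so a seventh becomes a second.
And major becomes minor under inversion, so we get a minor second.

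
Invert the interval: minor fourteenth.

major 2nd

First reduce the compound minor fourteenth to its simple form, a minor seventh.
Interval numbers invert to sum to nine: 7 + 2 = 9, so a seventh inverts to a second.
Quality inverts too: minor becomes major. That makes the inversion a major second.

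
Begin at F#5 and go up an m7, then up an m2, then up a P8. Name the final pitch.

F#5 up a minor seventh → E6 (10 semitones).
Up a minor second from E6: F6 (1 semitone up).
F6 up a perfect octave → F7 (12 semitones).

F7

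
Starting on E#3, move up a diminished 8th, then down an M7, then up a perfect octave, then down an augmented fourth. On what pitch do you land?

Cb4

E#3 up a diminished octave → E4 (11 semitones).
A major seventh down from E4 is F3.
Up a perfect octave from F3: F4 (12 semitones up).
An augmented fourth down from F4 is Cb4.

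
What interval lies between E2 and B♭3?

diminished twelfth

E to B spans five letter names (E-F-G-A-B), plus an octave: a twelfth.
E2 to Bb3 spans 18 semitones — one semitone narrower than the perfect twelfth (19) — giving a diminished twelfth.
(Equivalently, a compound diminished fifth: a diminished fifth plus an octave.)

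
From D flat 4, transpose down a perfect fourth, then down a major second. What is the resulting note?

G flat 3

Db4 down a perfect fourth → Ab3 (5 semitones).
Down a major second from Ab3: Gb3 (2 semitones down).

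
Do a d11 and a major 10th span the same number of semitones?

Yes

A diminished eleventh = 16 semitones = a major tenth; enharmonically equal.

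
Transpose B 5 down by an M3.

G 5

The third takes the letter from B down to G.
A major third spans 4 semitones, so from B5 the target pitch is G5.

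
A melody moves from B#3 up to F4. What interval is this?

B to F spans five letter names (B-C-D-E-F) — that makes it a fifth of some quality.
The perfect fifth is 7 semitones; here we have 5, two semitones narrower: doubly diminished.

doubly diminished fifth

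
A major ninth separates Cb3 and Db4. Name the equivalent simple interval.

Each octave removed subtracts seven from the number: 9 − 7 = 2.
Quality carries through unchanged, so the simple form is a major second.

major 2nd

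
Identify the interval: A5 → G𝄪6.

augmented seventh

A to G spans seven letter names (A-B-C-D-E-F-G), so the interval is some kind of seventh.
A major seventh would be 11 semitones; A5 to G##6 is 12, one semitone wider, so the interval is augmented.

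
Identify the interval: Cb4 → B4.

C to B spans seven letter names (C-D-E-F-G-A-B) — that makes it a seventh of some quality.
Cb4 to B4 spans 12 semitones — one semitone wider than the major seventh (11) — giving an augmented seventh.

A7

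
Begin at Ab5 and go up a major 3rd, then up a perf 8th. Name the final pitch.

Ab5 up a major third → C6 (4 semitones).
Up a perfect octave from C6: C7 (12 semitones up).

C7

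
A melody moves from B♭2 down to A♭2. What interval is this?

major second

Descending from Bb2 to Ab2 is the same interval as ascending Ab2 to Bb2.
A to B spans two letter names (A-B): a second.
Counting semitones, Ab2→Bb2 is 2, which is the major second.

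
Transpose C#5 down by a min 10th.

A#3

Counting three letter names plus an octave down from C lands on A.
A minor tenth spans 15 semitones, so from C#5 the target pitch is A#3.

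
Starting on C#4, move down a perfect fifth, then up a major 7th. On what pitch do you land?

Down a perfect fifth from C#4: F#3 (7 semitones down).
A major seventh up from F#3 is E#4.

E#4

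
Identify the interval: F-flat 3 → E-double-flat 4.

F to E spans seven letter names (F-G-A-B-C-D-E), so the interval is some kind of seventh.
At 10 semitones, Fb3→Ebb4 falls one short of a major seventh: minor.

m7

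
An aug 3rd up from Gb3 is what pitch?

B3

The third takes the letter from G up to B.
An augmented third spans 5 semitones, so from Gb3 the target pitch is B3.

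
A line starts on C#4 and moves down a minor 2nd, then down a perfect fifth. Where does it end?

C#4 down a minor second → B#3 (1 semitone).
Down a perfect fifth from B#3: E#3 (7 semitones down).

E#3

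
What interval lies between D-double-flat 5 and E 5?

AA2

D to E spans two letter names (D-E) — that makes it a second of some quality.
The major second is 2 semitones; here we have 4, two semitones wider: doubly augmented.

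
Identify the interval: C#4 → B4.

C to B spans seven letter names (C-D-E-F-G-A-B): a seventh.
C#4 to B4 is 10 semitones, a half step short of the major seventh (11), so this is minor.

minor seventh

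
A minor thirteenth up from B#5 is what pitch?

Counting six letter names plus an octave up from B lands on G.
Moving 20 semitones up from B#5 (the size of a minor thirteenth) reaches G#7.

G#7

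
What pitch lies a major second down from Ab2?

Counting two letter names down from A lands on G.
Moving 2 semitones down from Ab2 (the size of a major second) reaches Gb2.

Gb2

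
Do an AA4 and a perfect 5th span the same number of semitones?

Yes

A doubly augmented fourth = 7 semitones = a perfect fifth; enharmonically equal.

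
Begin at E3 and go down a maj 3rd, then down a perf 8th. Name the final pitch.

E3 down a major third → C3 (4 semitones).
A perfect octave down from C3 is C2.

C2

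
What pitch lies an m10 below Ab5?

The tenth's letter: A down three letter names plus an octave → F.
A minor tenth is 15 semitones; 15 semitones down from Ab5 gives F4.

F4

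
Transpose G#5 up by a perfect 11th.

Four letters up from G (plus an octave) reaches C.
A perfect eleventh spans 17 semitones, so from G#5 the target pitch is C#7.

C#7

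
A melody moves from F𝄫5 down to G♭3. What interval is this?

diminished fourteenth

Descending from Fbb5 to Gb3 is the same interval as ascending Gb3 to Fbb5.
G to F spans seven letter names (G-A-B-C-D-E-F), plus an octave — that makes it a fourteenth of some quality.
A major fourteenth would be 23 semitones; Gb3 to Fbb5 is 21, two semitones narrower, so the interval is diminished.
(Equivalently, a compound diminished seventh: a diminished seventh plus an octave.)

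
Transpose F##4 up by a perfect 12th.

Five letters up from F (plus an octave) reaches C.
Moving 19 semitones up from F##4 (the size of a perfect twelfth) reaches C##6.

C##6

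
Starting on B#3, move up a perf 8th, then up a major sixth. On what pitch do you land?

A perfect octave up from B#3 is B#4.
A major sixth up from B#4 is G##5.

G##5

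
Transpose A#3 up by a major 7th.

G##4

Seven letter names up from A: G.
Moving 11 semitones up from A#3 (the size of a major seventh) reaches G##4.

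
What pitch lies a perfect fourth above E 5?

A 5

Four letter names up from E: A.
A perfect fourth spans 5 semitones, so from E5 the target pitch is A5.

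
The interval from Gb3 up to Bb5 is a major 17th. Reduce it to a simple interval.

Each octave removed subtracts seven from the number: 17 − 14 = 3.
Quality carries through unchanged, so the simple form is a major third.

major 3rd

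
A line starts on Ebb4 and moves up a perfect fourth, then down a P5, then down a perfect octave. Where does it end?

Ebb4 up a perfect fourth → Abb4 (5 semitones).
Abb4 down a perfect fifth → Dbb4 (7 semitones).
Down a perfect octave from Dbb4: Dbb3 (12 semitones down).

Dbb3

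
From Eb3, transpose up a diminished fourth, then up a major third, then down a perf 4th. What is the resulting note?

Gb3

Up a diminished fourth from Eb3: Abb3 (4 semitones up).
Up a major third from Abb3: Cb4 (4 semitones up).
Down a perfect fourth from Cb4: Gb3 (5 semitones down).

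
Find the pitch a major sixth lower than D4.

Six letter names down from D: F.
A major sixth is 9 semitones; 9 semitones down from D4 gives F3.

F3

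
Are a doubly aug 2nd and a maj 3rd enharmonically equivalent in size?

Yes

Both span 4 semitones: a doubly augmented second and a major third are the same chromatic distance.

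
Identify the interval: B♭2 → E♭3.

B to E spans four letter names (B-C-D-E): a fourth.
Bb2 to Eb3 is 5 semitones, matching the perfect fourth exactly, so the quality is perfect.

perfect fourth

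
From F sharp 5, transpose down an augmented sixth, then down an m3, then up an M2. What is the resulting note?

Down an augmented sixth from F#5: Ab4 (10 semitones down).
A minor third down from Ab4 is F4.
A major second up from F4 is G4.

G 4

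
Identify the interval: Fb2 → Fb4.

perfect 15th

F to F is the same letter name, plus 2 octaves, so the interval is some kind of fifteenth.
Counting semitones, Fb2→Fb4 is 24, which is the perfect fifteenth.
(Equivalently, a compound perfect octave: a perfect octave plus an octave.)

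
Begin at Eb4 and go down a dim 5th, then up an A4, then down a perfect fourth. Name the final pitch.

A#3

A diminished fifth down from Eb4 is A3.
Up an augmented fourth from A3: D#4 (6 semitones up).
D#4 down a perfect fourth → A#3 (5 semitones).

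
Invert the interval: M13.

m3

First reduce the compound major thirteenth to its simple form, a major sixth.
Inverted interval numbers add to nine, so a sixth pairs with a third (6 + 3 = 9).
The quality also flips — major becomes minor — giving a minor third.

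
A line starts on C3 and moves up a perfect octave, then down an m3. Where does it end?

A perfect octave up from C3 is C4.
C4 down a minor third → A3 (3 semitones).

A3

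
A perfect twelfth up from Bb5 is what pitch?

Five letters up from B (plus an octave) reaches F.
A perfect twelfth is 19 semitones; 19 semitones up from Bb5 gives F7.

F7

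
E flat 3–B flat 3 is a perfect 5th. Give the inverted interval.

Interval numbers invert to sum to nine: 5 + 4 = 9, so a fifth inverts to a fourth.
And perfect stays perfect under inversion, so we get a perfect fourth.

perfect 4th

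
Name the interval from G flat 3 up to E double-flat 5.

minor thirteenth

G to E spans six letter names (G-A-B-C-D-E), plus an octave — that makes it a thirteenth of some quality.
At 20 semitones, Gb3→Ebb5 falls one short of a major thirteenth: minor.
(Equivalently, a compound minor sixth: a minor sixth plus an octave.)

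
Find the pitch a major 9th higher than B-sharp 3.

The ninth's letter: B up two letter names plus an octave → C.
Moving 14 semitones up from B#3 (the size of a major ninth) reaches C##5.

C-double-sharp 5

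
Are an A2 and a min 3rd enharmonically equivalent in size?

Both span 3 semitones: an augmented second and a minor third are the same chromatic distance.

Yes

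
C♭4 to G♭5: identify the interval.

perfect twelfth

C to G spans five letter names (C-D-E-F-G), plus an octave, so the interval is some kind of twelfth.
Cb4 to Gb5 is 19 semitones, matching the perfect twelfth exactly, so the quality is perfect.
(Equivalently, a compound perfect fifth: a perfect fifth plus an octave.)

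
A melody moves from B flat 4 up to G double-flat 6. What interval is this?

B to G spans six letter names (B-C-D-E-F-G), plus an octave — that makes it a thirteenth of some quality.
Bb4 to Gbb6 spans 19 semitones — two semitones narrower than the major thirteenth (21) — giving a diminished thirteenth.
(Equivalently, a compound diminished sixth: a diminished sixth plus an octave.)

diminished thirteenth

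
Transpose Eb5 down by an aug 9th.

Counting two letter names plus an octave down from E lands on D.
An augmented ninth is 15 semitones; 15 semitones down from Eb5 gives Dbb4.

Dbb4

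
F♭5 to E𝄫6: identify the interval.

F to E spans seven letter names (F-G-A-B-C-D-E) — that makes it a seventh of some quality.
A major seventh would be 11 semitones, but Fb5 to Ebb6 is 10 — one semitone narrower, making it a minor seventh.

m7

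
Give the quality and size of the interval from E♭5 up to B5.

augmented 5th

E to B spans five letter names (E-F-G-A-B) — that makes it a fifth of some quality.
Eb5 to B5 spans 8 semitones — one semitone wider than the perfect fifth (7) — giving an augmented fifth.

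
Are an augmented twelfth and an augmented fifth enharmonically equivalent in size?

An augmented twelfth is 20 semitones but an augmented fifth is 8 semitones — different sizes.

No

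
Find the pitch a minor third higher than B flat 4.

D flat 5

Counting three letter names up from B lands on D.
Moving 3 semitones up from Bb4 (the size of a minor third) reaches Db5.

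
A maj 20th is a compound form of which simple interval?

M6

Each octave removed subtracts seven from the number: 20 − 14 = 6.
So a major twentieth is 2 octaves plus a major sixth. The quality is unchanged.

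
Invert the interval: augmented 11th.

First reduce the compound augmented eleventh to its simple form, an augmented fourth.
Interval numbers invert to sum to nine: 4 + 5 = 9, so a fourth inverts to a fifth.
And augmented becomes diminished under inversion, so we get a diminished fifth.

d5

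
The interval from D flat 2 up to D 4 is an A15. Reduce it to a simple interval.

A8

Subtracting seven from the interval number removes an octave: 15 − 7 = 8.
So an augmented fifteenth is an octave plus an augmented octave. The quality is unchanged.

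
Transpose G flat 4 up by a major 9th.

Two letters up from G (plus an octave) reaches A.
Moving 14 semitones up from Gb4 (the size of a major ninth) reaches Ab5.

A flat 5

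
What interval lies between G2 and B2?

G to B spans three letter names (G-A-B): a third.
G2 to B2 is 4 semitones, matching the major third exactly, so the quality is major.

M3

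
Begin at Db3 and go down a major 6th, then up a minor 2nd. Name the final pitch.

A major sixth down from Db3 is Fb2.
Fb2 up a minor second → Gbb2 (1 semitone).

Gbb2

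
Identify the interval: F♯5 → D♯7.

F to D spans six letter names (F-G-A-B-C-D), plus an octave, so the interval is some kind of thirteenth.
Counting semitones, F#5→D#7 is 21, which is the major thirteenth.
(Equivalently, a compound major sixth: a major sixth plus an octave.)

major 13th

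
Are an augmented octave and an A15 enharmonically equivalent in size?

No

An augmented octave is 13 semitones but an augmented fifteenth is 25 semitones — different sizes.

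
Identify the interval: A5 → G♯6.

major seventh

A to G spans seven letter names (A-B-C-D-E-F-G), so the interval is some kind of seventh.
A5 to G#6 is 11 semitones, matching the major seventh exactly, so the quality is major.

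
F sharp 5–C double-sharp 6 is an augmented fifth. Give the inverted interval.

The rule of nine gives the new number: 9 − 5 = 4, so a fifth becomes a fourth.
Quality inverts too: augmented becomes diminished. That makes the inversion a diminished fourth.

diminished fourth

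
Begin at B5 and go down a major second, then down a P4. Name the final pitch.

Down a major second from B5: A5 (2 semitones down).
A perfect fourth down from A5 is E5.

E5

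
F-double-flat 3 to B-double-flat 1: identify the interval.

Descending from Fbb3 to Bbb1 is the same interval as ascending Bbb1 to Fbb3.
B to F spans five letter names (B-C-D-E-F), plus an octave — that makes it a twelfth of some quality.
The perfect twelfth is 19 semitones; here we have 18, one semitone narrower: diminished.
(Equivalently, a compound diminished fifth: a diminished fifth plus an octave.)

d12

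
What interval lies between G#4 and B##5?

G to B spans three letter names (G-A-B), plus an octave, so the interval is some kind of tenth.
A major tenth would be 16 semitones; G#4 to B##5 is 17, one semitone wider, so the interval is augmented.
(Equivalently, a compound augmented third: an augmented third plus an octave.)

A10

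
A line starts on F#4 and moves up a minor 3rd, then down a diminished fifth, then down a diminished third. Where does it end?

B##3

F#4 up a minor third → A4 (3 semitones).
A4 down a diminished fifth → D#4 (6 semitones).
D#4 down a diminished third → B##3 (2 semitones).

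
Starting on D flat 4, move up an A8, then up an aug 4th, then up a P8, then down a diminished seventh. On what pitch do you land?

Up an augmented octave from Db4: D5 (13 semitones up).
D5 up an augmented fourth → G#5 (6 semitones).
G#5 up a perfect octave → G#6 (12 semitones).
G#6 down a diminished seventh → A##5 (9 semitones).

A double-sharp 5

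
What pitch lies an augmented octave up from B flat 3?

B 4

For an octave the letter name doesn't change: still B, an octave up.
An augmented octave is 13 semitones; 13 semitones up from Bb3 gives B4.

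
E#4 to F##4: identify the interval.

E to F spans two letter names (E-F) — that makes it a second of some quality.
Counting semitones, E#4→F##4 is 2, which is the major second.

M2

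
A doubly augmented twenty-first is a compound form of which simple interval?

Subtracting seven from the interval number removes an octave: 21 − 14 = 7.
That makes a doubly augmented twenty-first a compound doubly augmented seventh — 2 octaves plus a doubly augmented seventh.

AA7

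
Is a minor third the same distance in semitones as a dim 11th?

No

A minor third is 3 semitones but a diminished eleventh is 16 semitones — different sizes.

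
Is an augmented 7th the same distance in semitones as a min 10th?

No

An augmented seventh is 12 semitones but a minor tenth is 15 semitones — different sizes.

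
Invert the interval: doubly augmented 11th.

dd5

First reduce the compound doubly augmented eleventh to its simple form, a doubly augmented fourth.
Interval numbers invert to sum to nine: 4 + 5 = 9, so a fourth inverts to a fifth.
And doubly augmented becomes doubly diminished under inversion, so we get a doubly diminished fifth.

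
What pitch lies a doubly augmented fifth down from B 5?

E-double-flat 5

Five letter names down from B: E.
A doubly augmented fifth is 9 semitones; 9 semitones down from B5 gives Ebb5.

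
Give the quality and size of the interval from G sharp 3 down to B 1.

Descending from G#3 to B1 is the same interval as ascending B1 to G#3.
B to G spans six letter names (B-C-D-E-F-G), plus an octave — that makes it a thirteenth of some quality.
The major thirteenth spans 21 semitones, and B1 to G#3 is exactly 21 semitones — so this is a major thirteenth.
(Equivalently, a compound major sixth: a major sixth plus an octave.)

major 13th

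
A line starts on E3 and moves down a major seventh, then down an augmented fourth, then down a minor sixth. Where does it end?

E3 down a major seventh → F2 (11 semitones).
An augmented fourth down from F2 is Cb2.
A minor sixth down from Cb2 is Eb1.

Eb1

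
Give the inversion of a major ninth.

First reduce the compound major ninth to its simple form, a major second.
Inverted interval numbers add to nine, so a second pairs with a seventh (2 + 7 = 9).
The quality also flips — major becomes minor — giving a minor seventh.

minor seventh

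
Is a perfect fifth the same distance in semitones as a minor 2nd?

No

A perfect fifth spans 7 semitones; a minor second spans 1 semitone. They differ by 6.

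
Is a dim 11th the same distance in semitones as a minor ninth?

16 semitones (diminished eleventh) vs 13 semitones (minor ninth): not equal.

No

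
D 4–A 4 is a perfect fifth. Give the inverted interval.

The rule of nine gives the new number: 9 − 5 = 4, so a fifth becomes a fourth.
And perfect stays perfect under inversion, so we get a perfect fourth.

perfect 4th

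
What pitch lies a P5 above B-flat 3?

Five letter names up from B: F.
A perfect fifth spans 7 semitones, so from Bb3 the target pitch is F4.

F 4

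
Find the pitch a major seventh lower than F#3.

G2

The seventh takes the letter from F down to G.
A major seventh is 11 semitones; 11 semitones down from F#3 gives G2.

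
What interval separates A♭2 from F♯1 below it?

Descending from Ab2 to F#1 is the same interval as ascending F#1 to Ab2.
F to A spans three letter names (F-G-A), plus an octave — that makes it a tenth of some quality.
The major tenth is 16 semitones; here we have 14, two semitones narrower: diminished.
(Equivalently, a compound diminished third: a diminished third plus an octave.)

d10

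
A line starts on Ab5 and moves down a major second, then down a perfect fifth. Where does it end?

Cb5

A major second down from Ab5 is Gb5.
A perfect fifth down from Gb5 is Cb5.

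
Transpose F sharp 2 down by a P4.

Counting four letter names down from F lands on C.
A perfect fourth is 5 semitones; 5 semitones down from F#2 gives C#2.

C sharp 2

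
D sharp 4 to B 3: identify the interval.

Descending from D#4 to B3 is the same interval as ascending B3 to D#4.
B to D spans three letter names (B-C-D): a third.
The major third spans 4 semitones, and B3 to D#4 is exactly 4 semitones — so this is a major third.

major third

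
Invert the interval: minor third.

major sixth

Inverted interval numbers add to nine, so a third pairs with a sixth (3 + 6 = 9).
The quality also flips — minor becomes major — giving a major sixth.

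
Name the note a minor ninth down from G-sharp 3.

F-double-sharp 2

The ninth's letter: G down two letter names plus an octave → F.
A minor ninth spans 13 semitones, so from G#3 the target pitch is F##2.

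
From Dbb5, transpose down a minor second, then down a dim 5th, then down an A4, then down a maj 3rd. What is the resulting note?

Abb3

A minor second down from Dbb5 is Cb5.
A diminished fifth down from Cb5 is F4.
An augmented fourth down from F4 is Cb4.
A major third down from Cb4 is Abb3.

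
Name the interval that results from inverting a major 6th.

minor third

The rule of nine gives the new number: 9 − 6 = 3, so a sixth becomes a third.
The quality also flips — major becomes minor — giving a minor third.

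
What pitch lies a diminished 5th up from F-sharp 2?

C 3

The fifth takes the letter from F up to C.
A diminished fifth is 6 semitones; 6 semitones up from F#2 gives C3.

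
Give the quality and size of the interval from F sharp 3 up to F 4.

d8

F to F is the same letter name, plus an octave: an octave.
The perfect octave is 12 semitones; here we have 11, one semitone narrower: diminished.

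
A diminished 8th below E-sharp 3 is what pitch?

For an octave the letter name doesn't change: still E, an octave down.
A diminished octave is 11 semitones; 11 semitones down from E#3 gives E##2.

E-double-sharp 2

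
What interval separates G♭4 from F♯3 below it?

diminished ninth

Descending from Gb4 to F#3 is the same interval as ascending F#3 to Gb4.
F to G spans two letter names (F-G), plus an octave: a ninth.
A major ninth would be 14 semitones; F#3 to Gb4 is 12, two semitones narrower, so the interval is diminished.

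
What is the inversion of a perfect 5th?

Interval numbers invert to sum to nine: 5 + 4 = 9, so a fifth inverts to a fourth.
The quality also flips — perfect stays perfect — giving a perfect fourth.

perfect 4th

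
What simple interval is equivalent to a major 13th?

M6

Each octave removed subtracts seven from the number: 13 − 7 = 6.
Quality carries through unchanged, so the simple form is a major sixth.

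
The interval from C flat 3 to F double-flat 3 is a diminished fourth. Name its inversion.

augmented fifth

Interval numbers invert to sum to nine: 4 + 5 = 9, so a fourth inverts to a fifth.
And diminished becomes augmented under inversion, so we get an augmented fifth.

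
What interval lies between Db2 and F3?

major tenth

D to F spans three letter names (D-E-F), plus an octave, so the interval is some kind of tenth.
Counting semitones, Db2→F3 is 16, which is the major tenth.
(Equivalently, a compound major third: a major third plus an octave.)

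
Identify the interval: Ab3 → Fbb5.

d13

A to F spans six letter names (A-B-C-D-E-F), plus an octave, so the interval is some kind of thirteenth.
The major thirteenth is 21 semitones; here we have 19, two semitones narrower: diminished.
(Equivalently, a compound diminished sixth: a diminished sixth plus an octave.)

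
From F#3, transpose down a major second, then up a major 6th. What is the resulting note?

C#4

Down a major second from F#3: E3 (2 semitones down).
E3 up a major sixth → C#4 (9 semitones).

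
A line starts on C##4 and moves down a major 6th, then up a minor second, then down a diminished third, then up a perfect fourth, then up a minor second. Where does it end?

A#3

A major sixth down from C##4 is E#3.
E#3 up a minor second → F#3 (1 semitone).
A diminished third down from F#3 is D##3.
D##3 up a perfect fourth → G##3 (5 semitones).
Up a minor second from G##3: A#3 (1 semitone up).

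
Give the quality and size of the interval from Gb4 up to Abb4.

minor second

G to A spans two letter names (G-A): a second.
A major second would be 2 semitones, but Gb4 to Abb4 is 1 — one semitone narrower, making it a minor second.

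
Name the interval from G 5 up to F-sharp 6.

G to F spans seven letter names (G-A-B-C-D-E-F), so the interval is some kind of seventh.
G5 to F#6 is 11 semitones, matching the major seventh exactly, so the quality is major.

major seventh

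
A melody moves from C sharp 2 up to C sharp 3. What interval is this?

perfect 8th

C to C is the same letter name, plus an octave, so the interval is some kind of octave.
C#2 to C#3 is 12 semitones, matching the perfect octave exactly, so the quality is perfect.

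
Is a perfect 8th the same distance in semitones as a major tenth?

No

A perfect octave spans 12 semitones; a major tenth spans 16 semitones. They differ by 4.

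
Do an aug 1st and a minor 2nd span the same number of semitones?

Yes

Both span 1 semitone: an augmented unison and a minor second are the same chromatic distance.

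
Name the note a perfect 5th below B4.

E4

Counting five letter names down from B lands on E.
A perfect fifth spans 7 semitones, so from B4 the target pitch is E4.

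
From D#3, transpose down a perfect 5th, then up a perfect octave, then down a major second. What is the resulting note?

F#3

A perfect fifth down from D#3 is G#2.
Up a perfect octave from G#2: G#3 (12 semitones up).
Down a major second from G#3: F#3 (2 semitones down).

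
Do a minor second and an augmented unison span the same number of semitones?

A minor second spans 1 semitone, and an augmented unison also spans 1 semitone — they're enharmonic.

Yes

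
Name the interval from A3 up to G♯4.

A to G spans seven letter names (A-B-C-D-E-F-G) — that makes it a seventh of some quality.
A3 to G#4 is 11 semitones, matching the major seventh exactly, so the quality is major.

major 7th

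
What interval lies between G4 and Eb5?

minor sixth

G to E spans six letter names (G-A-B-C-D-E): a sixth.
A major sixth would be 9 semitones, but G4 to Eb5 is 8 — one semitone narrower, making it a minor sixth.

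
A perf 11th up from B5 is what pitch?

E7

Counting four letter names plus an octave up from B lands on E.
Moving 17 semitones up from B5 (the size of a perfect eleventh) reaches E7.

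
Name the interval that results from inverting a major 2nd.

m7

Inverted interval numbers add to nine, so a second pairs with a seventh (2 + 7 = 9).
And major becomes minor under inversion, so we get a minor seventh.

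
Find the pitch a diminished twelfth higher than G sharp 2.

D 4

Five letters up from G (plus an octave) reaches D.
Moving 18 semitones up from G#2 (the size of a diminished twelfth) reaches D4.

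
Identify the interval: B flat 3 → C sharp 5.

B to C spans two letter names (B-C), plus an octave — that makes it a ninth of some quality.
The major ninth is 14 semitones; here we have 15, one semitone wider: augmented.
(Equivalently, a compound augmented second: an augmented second plus an octave.)

augmented 9th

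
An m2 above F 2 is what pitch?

G-flat 2

Counting two letter names up from F lands on G.
A minor second spans 1 semitone, so from F2 the target pitch is Gb2.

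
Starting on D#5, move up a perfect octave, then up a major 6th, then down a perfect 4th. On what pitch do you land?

F##6

D#5 up a perfect octave → D#6 (12 semitones).
A major sixth up from D#6 is B#6.
B#6 down a perfect fourth → F##6 (5 semitones).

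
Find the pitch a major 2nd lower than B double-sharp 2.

Counting two letter names down from B lands on A.
A major second spans 2 semitones, so from B##2 the target pitch is A##2.

A double-sharp 2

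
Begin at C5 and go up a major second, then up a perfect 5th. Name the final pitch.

A major second up from C5 is D5.
A perfect fifth up from D5 is A5.

A5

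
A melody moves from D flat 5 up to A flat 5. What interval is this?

D to A spans five letter names (D-E-F-G-A) — that makes it a fifth of some quality.
Counting semitones, Db5→Ab5 is 7, which is the perfect fifth.

P5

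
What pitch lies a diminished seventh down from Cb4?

The seventh takes the letter from C down to D.
Moving 9 semitones down from Cb4 (the size of a diminished seventh) reaches D3.

D3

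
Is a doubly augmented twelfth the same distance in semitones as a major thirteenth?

Both span 21 semitones: a doubly augmented twelfth and a major thirteenth are the same chromatic distance.

Yes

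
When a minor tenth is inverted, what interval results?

First reduce the compound minor tenth to its simple form, a minor third.
The rule of nine gives the new number: 9 − 3 = 6, so a third becomes a sixth.
And minor becomes major under inversion, so we get a major sixth.

major sixth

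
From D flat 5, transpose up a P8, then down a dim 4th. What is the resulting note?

A 5

Db5 up a perfect octave → Db6 (12 semitones).
Down a diminished fourth from Db6: A5 (4 semitones down).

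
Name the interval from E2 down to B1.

perfect fourth

Descending from E2 to B1 is the same interval as ascending B1 to E2.
B to E spans four letter names (B-C-D-E) — that makes it a fourth of some quality.
B1 to E2 is 5 semitones, matching the perfect fourth exactly, so the quality is perfect.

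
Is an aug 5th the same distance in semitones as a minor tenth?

No

An augmented fifth is 8 semitones but a minor tenth is 15 semitones — different sizes.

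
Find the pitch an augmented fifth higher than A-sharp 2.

E-double-sharp 3

Five letter names up from A: E.
Moving 8 semitones up from A#2 (the size of an augmented fifth) reaches E##3.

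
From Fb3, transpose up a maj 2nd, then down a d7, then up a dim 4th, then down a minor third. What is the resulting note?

Bb2

A major second up from Fb3 is Gb3.
Down a diminished seventh from Gb3: A2 (9 semitones down).
Up a diminished fourth from A2: Db3 (4 semitones up).
Db3 down a minor third → Bb2 (3 semitones).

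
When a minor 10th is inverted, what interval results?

M6

First reduce the compound minor tenth to its simple form, a minor third.
Interval numbers invert to sum to nine: 3 + 6 = 9, so a third inverts to a sixth.
And minor becomes major under inversion, so we get a major sixth.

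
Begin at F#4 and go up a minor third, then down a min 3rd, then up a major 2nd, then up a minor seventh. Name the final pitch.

F#5

A minor third up from F#4 is A4.
A4 down a minor third → F#4 (3 semitones).
F#4 up a major second → G#4 (2 semitones).
Up a minor seventh from G#4: F#5 (10 semitones up).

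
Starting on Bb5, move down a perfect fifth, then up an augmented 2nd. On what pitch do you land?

Bb5 down a perfect fifth → Eb5 (7 semitones).
Eb5 up an augmented second → F#5 (3 semitones).

F#5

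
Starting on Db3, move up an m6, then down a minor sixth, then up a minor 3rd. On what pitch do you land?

Fb3

Up a minor sixth from Db3: Bbb3 (8 semitones up).
Down a minor sixth from Bbb3: Db3 (8 semitones down).
Db3 up a minor third → Fb3 (3 semitones).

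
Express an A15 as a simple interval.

augmented 8th

Each octave removed subtracts seven from the number: 15 − 7 = 8.
That makes an augmented fifteenth a compound augmented octave — an octave plus an augmented octave.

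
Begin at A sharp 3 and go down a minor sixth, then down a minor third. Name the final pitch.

A double-sharp 2

A#3 down a minor sixth → C##3 (8 semitones).
Down a minor third from C##3: A##2 (3 semitones down).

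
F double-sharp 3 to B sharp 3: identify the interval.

P4

F to B spans four letter names (F-G-A-B): a fourth.
Counting semitones, F##3→B#3 is 5, which is the perfect fourth.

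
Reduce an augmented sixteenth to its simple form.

Take out 2 octaves (14 from the number): 16 − 14 = 2.
That makes an augmented sixteenth a compound augmented second — 2 octaves plus an augmented second.

augmented second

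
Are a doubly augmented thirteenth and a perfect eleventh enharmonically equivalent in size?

No

A doubly augmented thirteenth is 23 semitones but a perfect eleventh is 17 semitones — different sizes.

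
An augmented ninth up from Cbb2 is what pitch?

Two letters up from C (plus an octave) reaches D.
An augmented ninth spans 15 semitones, so from Cbb2 the target pitch is Db3.

Db3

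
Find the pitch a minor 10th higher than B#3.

D#5

Counting three letter names plus an octave up from B lands on D.
Moving 15 semitones up from B#3 (the size of a minor tenth) reaches D#5.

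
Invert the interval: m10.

major 6th

First reduce the compound minor tenth to its simple form, a minor third.
Interval numbers invert to sum to nine: 3 + 6 = 9, so a third inverts to a sixth.
Quality inverts too: minor becomes major. That makes the inversion a major sixth.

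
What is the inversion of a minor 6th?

major 3rd

Interval numbers invert to sum to nine: 6 + 3 = 9, so a sixth inverts to a third.
And minor becomes major under inversion, so we get a major third.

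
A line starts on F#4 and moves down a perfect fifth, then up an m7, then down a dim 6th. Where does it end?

F#4 down a perfect fifth → B3 (7 semitones).
B3 up a minor seventh → A4 (10 semitones).
A diminished sixth down from A4 is C##4.

C##4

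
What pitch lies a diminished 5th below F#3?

B#2

The fifth takes the letter from F down to B.
Moving 6 semitones down from F#3 (the size of a diminished fifth) reaches B#2.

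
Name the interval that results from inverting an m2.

M7

Interval numbers invert to sum to nine: 2 + 7 = 9, so a second inverts to a seventh.
The quality also flips — minor becomes major — giving a major seventh.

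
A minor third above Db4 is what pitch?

The third takes the letter from D up to F.
Moving 3 semitones up from Db4 (the size of a minor third) reaches Fb4.

Fb4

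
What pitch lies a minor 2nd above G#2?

The second takes the letter from G up to A.
Moving 1 semitone up from G#2 (the size of a minor second) reaches A2.

A2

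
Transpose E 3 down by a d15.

E-sharp 1

The letter stays E (same as the start), shifted two octaves down.
A diminished fifteenth is 23 semitones; 23 semitones down from E3 gives E#1.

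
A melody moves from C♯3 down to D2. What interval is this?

major seventh

Descending from C#3 to D2 is the same interval as ascending D2 to C#3.
D to C spans seven letter names (D-E-F-G-A-B-C): a seventh.
The major seventh spans 11 semitones, and D2 to C#3 is exactly 11 semitones — so this is a major seventh.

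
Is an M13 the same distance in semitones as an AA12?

A major thirteenth = 21 semitones = a doubly augmented twelfth; enharmonically equal.

Yes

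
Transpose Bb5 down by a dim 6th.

Six letter names down from B: D.
A diminished sixth is 7 semitones; 7 semitones down from Bb5 gives D#5.

D#5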